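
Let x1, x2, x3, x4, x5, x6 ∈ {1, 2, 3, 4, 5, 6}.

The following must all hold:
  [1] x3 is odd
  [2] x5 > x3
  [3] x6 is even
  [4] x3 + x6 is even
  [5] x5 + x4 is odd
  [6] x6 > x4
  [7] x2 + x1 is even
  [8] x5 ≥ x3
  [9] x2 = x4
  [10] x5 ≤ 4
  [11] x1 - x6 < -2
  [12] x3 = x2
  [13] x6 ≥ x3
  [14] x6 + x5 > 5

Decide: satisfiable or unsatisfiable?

Unsatisfiable

Constraint 1 makes x3 odd and constraint 3 makes x6 even, so x3 + x6 must be odd. Constraint 4 says x3 + x6 is even — contradiction.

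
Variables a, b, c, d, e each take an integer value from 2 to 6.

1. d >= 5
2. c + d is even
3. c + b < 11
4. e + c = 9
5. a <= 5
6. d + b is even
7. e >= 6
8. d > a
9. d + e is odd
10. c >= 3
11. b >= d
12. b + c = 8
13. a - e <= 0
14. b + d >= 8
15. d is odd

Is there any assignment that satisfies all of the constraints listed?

Take a = 3, b = 5, c = 3, d = 5, e = 6. Then constraint 3: c + b = 8; constraint 4: e + c = 9, and every other listed constraint is also met.

Satisfiable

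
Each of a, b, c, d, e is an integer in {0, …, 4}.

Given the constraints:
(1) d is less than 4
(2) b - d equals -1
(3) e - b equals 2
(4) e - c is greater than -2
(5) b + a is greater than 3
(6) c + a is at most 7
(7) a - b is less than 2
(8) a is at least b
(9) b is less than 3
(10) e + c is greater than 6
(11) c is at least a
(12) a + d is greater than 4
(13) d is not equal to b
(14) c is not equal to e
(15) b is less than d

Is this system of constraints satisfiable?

One satisfying assignment is a = 2, b = 2, c = 3, d = 3, e = 4.
For the less obvious constraints — constraint 2: b - d = -1; constraint 3: e - b = 2; constraint 4: e - c = 1 — and the others hold by inspection.

Satisfiable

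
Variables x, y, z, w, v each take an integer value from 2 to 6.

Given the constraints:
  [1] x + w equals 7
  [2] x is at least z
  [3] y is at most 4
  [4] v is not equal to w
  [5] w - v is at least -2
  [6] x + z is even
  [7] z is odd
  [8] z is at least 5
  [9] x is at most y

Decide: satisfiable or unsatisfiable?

From constraints 2 and 8: x ≥ z and z ≥ 5, so x ≥ 5. From constraints 3 and 9: x ≤ y and y ≤ 4, so x ≤ 4. But 4 < 5, so no value of x works.

Unsatisfiable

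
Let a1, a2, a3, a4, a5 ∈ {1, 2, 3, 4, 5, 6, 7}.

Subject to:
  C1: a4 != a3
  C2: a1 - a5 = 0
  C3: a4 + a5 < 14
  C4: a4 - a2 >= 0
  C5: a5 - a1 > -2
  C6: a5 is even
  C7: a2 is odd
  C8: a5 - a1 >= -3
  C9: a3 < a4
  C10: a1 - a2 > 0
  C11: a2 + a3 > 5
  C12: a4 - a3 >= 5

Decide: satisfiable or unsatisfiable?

The assignment a1 = 6, a2 = 5, a3 = 1, a4 = 7, a5 = 6 works:
  constraint 2 holds since a1 - a5 = 0.
  constraint 3 holds since a4 + a5 = 13.
The rest check out directly.

Satisfiable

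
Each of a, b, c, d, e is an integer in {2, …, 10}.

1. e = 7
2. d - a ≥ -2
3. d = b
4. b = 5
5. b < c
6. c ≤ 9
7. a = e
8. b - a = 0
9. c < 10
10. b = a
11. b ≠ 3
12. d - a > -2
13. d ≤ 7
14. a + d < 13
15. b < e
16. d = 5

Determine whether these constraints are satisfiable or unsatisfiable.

Constraint 16 fixes d = 5 and constraint 1 fixes e = 7. Constraints 3, 7, and 10 give d = b = a = e, so d = e. But 5 ≠ 7 — contradiction.

Unsatisfiable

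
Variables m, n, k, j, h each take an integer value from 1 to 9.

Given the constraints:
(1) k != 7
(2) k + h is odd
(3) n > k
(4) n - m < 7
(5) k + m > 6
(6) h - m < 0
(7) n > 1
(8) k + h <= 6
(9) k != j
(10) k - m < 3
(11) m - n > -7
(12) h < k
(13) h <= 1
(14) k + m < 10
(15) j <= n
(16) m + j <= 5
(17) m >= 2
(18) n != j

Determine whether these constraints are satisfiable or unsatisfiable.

Satisfiable

Setting (m, n, k, j, h) = (4, 8, 4, 1, 1) satisfies everything: constraint 4: n - m = 4; constraint 5: k + m = 8; constraint 6: h - m = -3, and the others follow.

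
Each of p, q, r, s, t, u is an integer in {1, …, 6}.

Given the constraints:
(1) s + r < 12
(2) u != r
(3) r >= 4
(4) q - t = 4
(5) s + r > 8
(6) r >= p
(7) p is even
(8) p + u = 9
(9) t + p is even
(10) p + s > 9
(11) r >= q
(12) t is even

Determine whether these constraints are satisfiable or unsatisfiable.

Satisfiable

Take p = 6, q = 6, r = 6, s = 4, t = 2, u = 3. Then constraint 1: s + r = 10; constraint 4: q - t = 4; constraint 5: s + r = 10, and every other listed constraint is also met.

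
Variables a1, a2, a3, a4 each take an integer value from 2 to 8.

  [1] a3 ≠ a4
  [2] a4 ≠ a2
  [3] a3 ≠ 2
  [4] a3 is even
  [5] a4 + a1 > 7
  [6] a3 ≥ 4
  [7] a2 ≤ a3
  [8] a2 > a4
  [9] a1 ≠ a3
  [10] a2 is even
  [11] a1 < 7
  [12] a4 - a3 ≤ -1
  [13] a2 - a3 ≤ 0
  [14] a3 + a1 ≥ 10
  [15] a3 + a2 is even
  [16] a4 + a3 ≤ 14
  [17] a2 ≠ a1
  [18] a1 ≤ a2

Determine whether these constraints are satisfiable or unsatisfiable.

The assignment a1 = 4, a2 = 8, a3 = 8, a4 = 4 works:
  constraint 5 holds since a4 + a1 = 8.
  constraint 12 holds since a4 - a3 = -4.
  constraint 13 holds since a2 - a3 = 0.
The rest check out directly.

Satisfiable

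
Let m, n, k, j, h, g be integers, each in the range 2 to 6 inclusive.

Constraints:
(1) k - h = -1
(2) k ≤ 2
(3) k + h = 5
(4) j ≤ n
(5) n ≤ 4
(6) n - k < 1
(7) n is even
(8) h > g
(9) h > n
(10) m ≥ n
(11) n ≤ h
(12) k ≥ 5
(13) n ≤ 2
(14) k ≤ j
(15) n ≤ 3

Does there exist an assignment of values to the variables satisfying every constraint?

Unsatisfiable

From constraints 12 and 14: j ≥ k and k ≥ 5, so j ≥ 5. From constraints 4 and 15: j ≤ n and n ≤ 3, so j ≤ 3. But 3 < 5, so no value of j works.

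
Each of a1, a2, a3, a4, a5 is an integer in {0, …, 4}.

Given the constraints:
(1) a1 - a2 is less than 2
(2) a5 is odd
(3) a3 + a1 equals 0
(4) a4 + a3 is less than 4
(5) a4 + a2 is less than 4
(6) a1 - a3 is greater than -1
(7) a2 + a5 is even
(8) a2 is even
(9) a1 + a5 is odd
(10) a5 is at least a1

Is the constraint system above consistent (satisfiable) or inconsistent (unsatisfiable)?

Constraint 8 makes a2 even and constraint 2 makes a5 odd, so a2 + a5 must be odd. Constraint 7 says a2 + a5 is even — contradiction.

Unsatisfiable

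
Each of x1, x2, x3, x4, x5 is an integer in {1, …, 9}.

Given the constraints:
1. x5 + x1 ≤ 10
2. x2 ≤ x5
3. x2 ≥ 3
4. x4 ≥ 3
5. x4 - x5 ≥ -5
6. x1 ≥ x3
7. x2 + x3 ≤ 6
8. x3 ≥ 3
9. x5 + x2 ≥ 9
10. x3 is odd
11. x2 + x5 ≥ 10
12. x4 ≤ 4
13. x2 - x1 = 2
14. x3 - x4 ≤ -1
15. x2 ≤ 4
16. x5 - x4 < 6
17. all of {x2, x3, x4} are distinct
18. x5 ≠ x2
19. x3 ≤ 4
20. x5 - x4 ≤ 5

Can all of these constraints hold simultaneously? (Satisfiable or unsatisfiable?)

Constraints 3, 4, 8, 12, 15, and 19 confine each of x2, x3, x4 to the 2 values {3, 4}.
Constraint 17 requires all 3 of them to be distinct, but only 2 values are available — impossible by the pigeonhole principle.

Unsatisfiable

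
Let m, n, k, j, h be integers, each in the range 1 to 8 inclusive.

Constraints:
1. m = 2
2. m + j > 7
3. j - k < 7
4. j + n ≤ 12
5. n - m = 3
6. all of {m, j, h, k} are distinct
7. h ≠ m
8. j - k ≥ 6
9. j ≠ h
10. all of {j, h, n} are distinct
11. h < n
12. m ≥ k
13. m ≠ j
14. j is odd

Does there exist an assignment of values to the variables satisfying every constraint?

Satisfiable

Take m = 2, n = 5, k = 1, j = 7, h = 4. Then constraint 2: m + j = 9; constraint 3: j - k = 6, and every other listed constraint is also met.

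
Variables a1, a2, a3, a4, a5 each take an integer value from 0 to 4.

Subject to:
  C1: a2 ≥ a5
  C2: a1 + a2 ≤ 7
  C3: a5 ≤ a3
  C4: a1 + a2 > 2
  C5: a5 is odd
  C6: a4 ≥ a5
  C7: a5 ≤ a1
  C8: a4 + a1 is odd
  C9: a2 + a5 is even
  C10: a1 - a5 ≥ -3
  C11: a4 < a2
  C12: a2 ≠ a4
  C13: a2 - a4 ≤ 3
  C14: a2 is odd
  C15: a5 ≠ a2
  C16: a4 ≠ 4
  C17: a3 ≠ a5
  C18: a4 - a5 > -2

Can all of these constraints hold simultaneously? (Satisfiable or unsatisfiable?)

One satisfying assignment is a1 = 1, a2 = 3, a3 = 4, a4 = 2, a5 = 1.
For the less obvious constraints — constraint 2: a1 + a2 = 4; constraint 4: a1 + a2 = 4; constraint 10: a1 - a5 = 0 — and the others hold by inspection.

Satisfiable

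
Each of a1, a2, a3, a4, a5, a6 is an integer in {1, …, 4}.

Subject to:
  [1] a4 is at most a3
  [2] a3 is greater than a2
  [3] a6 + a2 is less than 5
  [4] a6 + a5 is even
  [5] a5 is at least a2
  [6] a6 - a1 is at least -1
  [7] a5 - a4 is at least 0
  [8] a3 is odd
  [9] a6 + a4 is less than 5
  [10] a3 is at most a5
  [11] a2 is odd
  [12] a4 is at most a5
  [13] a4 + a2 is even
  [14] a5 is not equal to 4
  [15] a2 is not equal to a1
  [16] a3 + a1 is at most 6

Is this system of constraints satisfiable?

Satisfiable

Try a1 = 2, a2 = 1, a3 = 3, a4 = 1, a5 = 3, a6 = 1.
Check constraint 3: a6 + a2 = 2; constraint 6: a6 - a1 = -1; constraint 7: a5 - a4 = 2. The remaining constraints are straightforward to verify.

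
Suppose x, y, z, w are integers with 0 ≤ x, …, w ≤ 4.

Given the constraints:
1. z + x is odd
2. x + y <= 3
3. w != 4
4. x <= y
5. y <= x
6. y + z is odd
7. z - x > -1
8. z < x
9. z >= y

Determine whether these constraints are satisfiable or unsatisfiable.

Constraints 4, 8, and 9 give z < x, x ≤ y, y ≤ z. Chaining: z < x ≤ y ≤ z, which forces z < z — impossible.

Unsatisfiable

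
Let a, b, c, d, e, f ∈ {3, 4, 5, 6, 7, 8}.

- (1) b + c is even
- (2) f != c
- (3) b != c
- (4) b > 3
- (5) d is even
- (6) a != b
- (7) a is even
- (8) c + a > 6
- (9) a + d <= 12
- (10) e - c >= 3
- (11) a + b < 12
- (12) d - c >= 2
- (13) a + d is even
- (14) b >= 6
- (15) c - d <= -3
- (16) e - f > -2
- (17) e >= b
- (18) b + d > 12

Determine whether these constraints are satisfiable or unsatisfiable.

Satisfiable

Setting (a, b, c, d, e, f) = (4, 6, 4, 8, 7, 8) satisfies everything: constraint 8: c + a = 8; constraint 9: a + d = 12, and the others follow.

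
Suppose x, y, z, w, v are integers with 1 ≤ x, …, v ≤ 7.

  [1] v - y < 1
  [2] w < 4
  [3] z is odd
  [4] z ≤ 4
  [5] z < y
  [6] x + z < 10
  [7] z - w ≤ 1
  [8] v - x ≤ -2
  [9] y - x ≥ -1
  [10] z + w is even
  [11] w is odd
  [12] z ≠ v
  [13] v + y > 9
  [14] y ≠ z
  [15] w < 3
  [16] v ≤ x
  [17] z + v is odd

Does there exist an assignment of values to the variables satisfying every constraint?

Take x = 7, y = 6, z = 1, w = 1, v = 4. Then constraint 1: v - y = -2; constraint 6: x + z = 8; constraint 7: z - w = 0, and every other listed constraint is also met.

Satisfiable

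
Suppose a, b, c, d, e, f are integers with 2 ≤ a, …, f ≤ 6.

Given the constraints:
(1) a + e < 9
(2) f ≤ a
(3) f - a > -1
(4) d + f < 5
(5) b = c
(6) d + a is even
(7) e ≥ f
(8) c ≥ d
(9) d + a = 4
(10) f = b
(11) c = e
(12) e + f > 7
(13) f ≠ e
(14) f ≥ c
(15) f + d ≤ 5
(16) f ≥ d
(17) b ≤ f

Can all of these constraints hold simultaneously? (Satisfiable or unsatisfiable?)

From constraints 5, 10, and 11, f = b = c = e, so f = e. But constraint 13 says f ≠ e. Contradiction.

Unsatisfiable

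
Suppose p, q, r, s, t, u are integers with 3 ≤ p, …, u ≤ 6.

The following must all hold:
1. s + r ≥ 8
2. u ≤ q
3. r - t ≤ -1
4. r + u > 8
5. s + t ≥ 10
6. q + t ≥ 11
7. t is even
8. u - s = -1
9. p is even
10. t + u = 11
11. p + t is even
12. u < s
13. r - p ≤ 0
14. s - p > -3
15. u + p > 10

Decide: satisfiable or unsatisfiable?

One satisfying assignment is p = 6, q = 5, r = 4, s = 6, t = 6, u = 5.
For the less obvious constraints — constraint 1: s + r = 10; constraint 3: r - t = -2 — and the others hold by inspection.

Satisfiable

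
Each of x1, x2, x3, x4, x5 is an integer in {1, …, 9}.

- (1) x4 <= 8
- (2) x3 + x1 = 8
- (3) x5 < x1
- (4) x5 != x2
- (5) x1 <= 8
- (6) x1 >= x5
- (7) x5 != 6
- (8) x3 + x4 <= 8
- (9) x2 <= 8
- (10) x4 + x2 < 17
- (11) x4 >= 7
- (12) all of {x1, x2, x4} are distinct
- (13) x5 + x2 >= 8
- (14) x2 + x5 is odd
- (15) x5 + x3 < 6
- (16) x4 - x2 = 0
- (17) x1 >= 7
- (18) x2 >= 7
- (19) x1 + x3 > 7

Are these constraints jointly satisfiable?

Unsatisfiable

Constraints 1, 5, 9, 11, 17, and 18 confine each of x1, x2, x4 to the 2 values {7, 8}.
Constraint 12 requires all 3 of them to be distinct, but only 2 values are available — impossible by the pigeonhole principle.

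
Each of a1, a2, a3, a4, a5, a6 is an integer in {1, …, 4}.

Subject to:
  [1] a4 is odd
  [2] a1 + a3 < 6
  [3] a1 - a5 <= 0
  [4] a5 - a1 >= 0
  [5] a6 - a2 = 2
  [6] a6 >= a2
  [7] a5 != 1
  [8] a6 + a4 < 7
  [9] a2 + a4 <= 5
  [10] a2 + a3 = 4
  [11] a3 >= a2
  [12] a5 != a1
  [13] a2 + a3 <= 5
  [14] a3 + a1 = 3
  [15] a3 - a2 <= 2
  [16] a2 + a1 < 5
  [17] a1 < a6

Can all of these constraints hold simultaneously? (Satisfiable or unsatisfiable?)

Take a1 = 1, a2 = 2, a3 = 2, a4 = 1, a5 = 2, a6 = 4. Then constraint 2: a1 + a3 = 3; constraint 3: a1 - a5 = -1, and every other listed constraint is also met.

Satisfiable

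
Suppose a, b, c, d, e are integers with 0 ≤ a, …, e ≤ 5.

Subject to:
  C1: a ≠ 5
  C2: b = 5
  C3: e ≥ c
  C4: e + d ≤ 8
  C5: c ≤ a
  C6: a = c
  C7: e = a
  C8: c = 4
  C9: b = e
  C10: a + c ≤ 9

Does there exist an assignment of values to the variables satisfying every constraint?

Constraint 2 fixes b = 5 and constraint 8 fixes c = 4. Constraints 6, 7, and 9 give b = e = a = c, so b = c. But 5 ≠ 4 — contradiction.

Unsatisfiable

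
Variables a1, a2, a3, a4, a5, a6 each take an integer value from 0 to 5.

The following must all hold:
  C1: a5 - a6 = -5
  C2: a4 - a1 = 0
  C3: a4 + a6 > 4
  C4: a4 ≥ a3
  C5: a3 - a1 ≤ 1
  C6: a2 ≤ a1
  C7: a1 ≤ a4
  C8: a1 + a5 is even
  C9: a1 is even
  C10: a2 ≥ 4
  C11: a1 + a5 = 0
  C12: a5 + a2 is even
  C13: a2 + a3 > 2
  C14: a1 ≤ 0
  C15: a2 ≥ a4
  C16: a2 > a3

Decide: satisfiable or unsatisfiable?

Unsatisfiable

From constraints 6 and 10: a1 ≥ a2 and a2 ≥ 4, so a1 ≥ 4. From constraint 14: a1 ≤ 0. But 0 < 4, so no value of a1 works.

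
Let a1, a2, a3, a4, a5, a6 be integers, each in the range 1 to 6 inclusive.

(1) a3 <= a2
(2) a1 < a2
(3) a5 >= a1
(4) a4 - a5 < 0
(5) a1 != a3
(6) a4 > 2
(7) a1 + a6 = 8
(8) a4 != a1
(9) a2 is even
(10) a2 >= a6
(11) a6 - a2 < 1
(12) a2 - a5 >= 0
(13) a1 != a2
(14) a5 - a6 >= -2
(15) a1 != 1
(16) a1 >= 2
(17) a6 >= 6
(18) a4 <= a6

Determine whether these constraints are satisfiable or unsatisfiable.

Satisfiable

Try a1 = 2, a2 = 6, a3 = 6, a4 = 5, a5 = 6, a6 = 6.
Check constraint 4: a4 - a5 = -1; constraint 7: a1 + a6 = 8. The remaining constraints are straightforward to verify.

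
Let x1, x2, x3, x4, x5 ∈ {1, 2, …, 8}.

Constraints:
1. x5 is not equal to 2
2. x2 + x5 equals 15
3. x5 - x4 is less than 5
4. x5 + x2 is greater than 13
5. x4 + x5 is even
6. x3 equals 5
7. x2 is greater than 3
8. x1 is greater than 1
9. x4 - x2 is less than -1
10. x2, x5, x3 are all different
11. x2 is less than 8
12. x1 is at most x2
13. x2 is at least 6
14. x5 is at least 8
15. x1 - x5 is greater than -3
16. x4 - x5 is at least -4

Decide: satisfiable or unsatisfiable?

Satisfiable

One satisfying assignment is x1 = 7, x2 = 7, x3 = 5, x4 = 4, x5 = 8.
For the less obvious constraints — constraint 2: x2 + x5 = 15; constraint 3: x5 - x4 = 4; constraint 4: x5 + x2 = 15 — and the others hold by inspection.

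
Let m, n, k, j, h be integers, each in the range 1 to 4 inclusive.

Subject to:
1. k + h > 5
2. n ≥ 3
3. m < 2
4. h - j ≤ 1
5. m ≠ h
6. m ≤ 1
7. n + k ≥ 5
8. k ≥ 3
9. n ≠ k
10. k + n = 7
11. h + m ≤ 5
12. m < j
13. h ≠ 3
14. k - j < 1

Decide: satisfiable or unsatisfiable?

Satisfiable

Take m = 1, n = 3, k = 4, j = 4, h = 4. Then constraint 1: k + h = 8; constraint 4: h - j = 0, and every other listed constraint is also met.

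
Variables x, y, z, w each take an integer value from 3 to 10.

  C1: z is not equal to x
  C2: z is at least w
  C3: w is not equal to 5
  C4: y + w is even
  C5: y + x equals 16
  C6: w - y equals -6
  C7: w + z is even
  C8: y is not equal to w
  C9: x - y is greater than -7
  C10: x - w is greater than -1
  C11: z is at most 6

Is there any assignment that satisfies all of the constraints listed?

Take x = 6, y = 10, z = 4, w = 4. Then constraint 5: y + x = 16; constraint 6: w - y = -6; constraint 9: x - y = -4, and every other listed constraint is also met.

Satisfiable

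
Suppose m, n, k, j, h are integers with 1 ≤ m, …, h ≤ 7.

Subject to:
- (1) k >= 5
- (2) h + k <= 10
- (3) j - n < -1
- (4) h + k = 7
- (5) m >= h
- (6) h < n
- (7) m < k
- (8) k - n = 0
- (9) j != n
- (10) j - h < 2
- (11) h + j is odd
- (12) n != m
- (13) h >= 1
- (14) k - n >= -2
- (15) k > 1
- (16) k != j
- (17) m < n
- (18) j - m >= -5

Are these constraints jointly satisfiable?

Satisfiable

Try m = 4, n = 5, k = 5, j = 1, h = 2.
Check constraint 2: h + k = 7; constraint 3: j - n = -4; constraint 4: h + k = 7. The remaining constraints are straightforward to verify.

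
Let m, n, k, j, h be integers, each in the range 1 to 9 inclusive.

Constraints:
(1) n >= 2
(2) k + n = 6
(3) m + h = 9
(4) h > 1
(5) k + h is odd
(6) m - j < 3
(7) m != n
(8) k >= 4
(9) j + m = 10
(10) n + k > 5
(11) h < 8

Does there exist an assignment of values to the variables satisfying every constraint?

Try m = 6, n = 2, k = 4, j = 4, h = 3.
Check constraint 2: k + n = 6; constraint 3: m + h = 9. The remaining constraints are straightforward to verify.

Satisfiable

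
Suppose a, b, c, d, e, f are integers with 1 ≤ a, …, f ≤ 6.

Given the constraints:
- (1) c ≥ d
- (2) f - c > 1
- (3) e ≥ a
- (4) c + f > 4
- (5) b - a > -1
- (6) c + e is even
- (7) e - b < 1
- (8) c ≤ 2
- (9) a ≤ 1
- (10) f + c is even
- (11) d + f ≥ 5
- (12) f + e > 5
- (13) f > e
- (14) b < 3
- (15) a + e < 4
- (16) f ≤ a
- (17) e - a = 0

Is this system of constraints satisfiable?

From constraints 1 and 8: d ≤ c ≤ 2. From constraints 9 and 16: f ≤ a ≤ 1. Hence d + f ≤ 3. But constraint 11 requires d + f ≥ 5, and 5 > 3. Contradiction.

Unsatisfiable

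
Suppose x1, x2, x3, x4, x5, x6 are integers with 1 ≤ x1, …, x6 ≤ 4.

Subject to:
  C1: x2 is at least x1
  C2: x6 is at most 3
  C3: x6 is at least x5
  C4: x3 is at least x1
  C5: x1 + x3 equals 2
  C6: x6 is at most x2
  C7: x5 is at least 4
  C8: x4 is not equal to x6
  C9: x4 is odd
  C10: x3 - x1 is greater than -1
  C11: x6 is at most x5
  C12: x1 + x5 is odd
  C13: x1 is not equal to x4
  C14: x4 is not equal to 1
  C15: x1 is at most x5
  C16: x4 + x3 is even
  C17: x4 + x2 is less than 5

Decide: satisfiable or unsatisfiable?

From constraint 7: x5 ≥ 4. From constraints 2 and 3: x5 ≤ x6 and x6 ≤ 3, so x5 ≤ 3. But 3 < 4, so no value of x5 works.

Unsatisfiable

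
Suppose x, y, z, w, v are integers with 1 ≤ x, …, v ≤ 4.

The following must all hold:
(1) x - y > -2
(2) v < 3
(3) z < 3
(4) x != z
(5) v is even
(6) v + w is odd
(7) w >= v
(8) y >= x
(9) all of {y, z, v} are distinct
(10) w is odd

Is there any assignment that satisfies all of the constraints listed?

The assignment x = 3, y = 4, z = 1, w = 3, v = 2 works:
  constraint 1 holds since x - y = -1.
  constraint 5 holds since v = 2 is even.
  constraint 9 holds since values 4, 1, 2 are distinct.
The rest check out directly.

Satisfiable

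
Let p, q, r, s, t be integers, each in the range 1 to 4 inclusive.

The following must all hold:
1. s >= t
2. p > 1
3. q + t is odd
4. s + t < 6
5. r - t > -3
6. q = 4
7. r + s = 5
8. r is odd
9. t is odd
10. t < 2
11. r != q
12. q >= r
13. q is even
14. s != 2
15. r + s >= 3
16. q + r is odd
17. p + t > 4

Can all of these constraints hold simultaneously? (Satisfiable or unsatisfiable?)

Satisfiable

Take p = 4, q = 4, r = 1, s = 4, t = 1. Then constraint 4: s + t = 5; constraint 5: r - t = 0, and every other listed constraint is also met.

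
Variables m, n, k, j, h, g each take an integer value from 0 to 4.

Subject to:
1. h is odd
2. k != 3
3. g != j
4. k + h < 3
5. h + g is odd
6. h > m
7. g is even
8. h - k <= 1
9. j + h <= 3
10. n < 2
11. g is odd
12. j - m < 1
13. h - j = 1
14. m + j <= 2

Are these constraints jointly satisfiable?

Unsatisfiable

Constraint 1 makes h odd and constraint 11 makes g odd, so h + g must be even. Constraint 5 says h + g is odd — contradiction.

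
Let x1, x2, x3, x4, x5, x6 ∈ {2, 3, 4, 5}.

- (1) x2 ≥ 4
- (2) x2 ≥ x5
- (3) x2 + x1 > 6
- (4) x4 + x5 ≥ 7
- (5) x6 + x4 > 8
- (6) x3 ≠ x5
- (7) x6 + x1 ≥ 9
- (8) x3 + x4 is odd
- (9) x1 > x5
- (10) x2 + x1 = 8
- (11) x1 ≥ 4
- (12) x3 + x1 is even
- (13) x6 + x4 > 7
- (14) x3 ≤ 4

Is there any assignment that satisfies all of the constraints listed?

Try x1 = 4, x2 = 4, x3 = 2, x4 = 5, x5 = 3, x6 = 5.
Check constraint 3: x2 + x1 = 8; constraint 4: x4 + x5 = 8. The remaining constraints are straightforward to verify.

Satisfiable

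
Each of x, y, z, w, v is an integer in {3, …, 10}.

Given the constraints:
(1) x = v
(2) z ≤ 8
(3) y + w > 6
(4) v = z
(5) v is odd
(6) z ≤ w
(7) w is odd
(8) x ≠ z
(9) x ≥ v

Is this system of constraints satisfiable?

From constraints 1 and 4, x = v = z, so x = z. But constraint 8 says x ≠ z. Contradiction.

Unsatisfiable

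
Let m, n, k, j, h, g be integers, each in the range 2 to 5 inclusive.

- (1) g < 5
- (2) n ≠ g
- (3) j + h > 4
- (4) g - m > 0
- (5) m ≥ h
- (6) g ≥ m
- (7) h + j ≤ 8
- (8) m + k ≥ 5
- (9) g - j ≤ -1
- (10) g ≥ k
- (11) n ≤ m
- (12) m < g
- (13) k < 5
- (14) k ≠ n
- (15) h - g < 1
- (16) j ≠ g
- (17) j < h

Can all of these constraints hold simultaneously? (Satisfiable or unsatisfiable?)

Constraints 4, 5, 9, and 17 give m < g, g < j, j < h, h ≤ m. Chaining: m < g < j < h ≤ m, which forces m < m — impossible.

Unsatisfiable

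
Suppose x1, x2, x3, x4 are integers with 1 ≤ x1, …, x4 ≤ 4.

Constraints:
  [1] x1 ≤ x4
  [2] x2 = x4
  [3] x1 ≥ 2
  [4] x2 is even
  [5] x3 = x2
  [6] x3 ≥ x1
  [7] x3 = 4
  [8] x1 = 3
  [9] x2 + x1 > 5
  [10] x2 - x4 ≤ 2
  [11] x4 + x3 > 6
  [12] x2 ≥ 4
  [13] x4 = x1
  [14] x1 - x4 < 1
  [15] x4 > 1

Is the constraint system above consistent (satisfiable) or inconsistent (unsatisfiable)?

Unsatisfiable

Constraint 7 fixes x3 = 4 and constraint 8 fixes x1 = 3. Constraints 2, 5, and 13 give x3 = x2 = x4 = x1, so x3 = x1. But 4 ≠ 3 — contradiction.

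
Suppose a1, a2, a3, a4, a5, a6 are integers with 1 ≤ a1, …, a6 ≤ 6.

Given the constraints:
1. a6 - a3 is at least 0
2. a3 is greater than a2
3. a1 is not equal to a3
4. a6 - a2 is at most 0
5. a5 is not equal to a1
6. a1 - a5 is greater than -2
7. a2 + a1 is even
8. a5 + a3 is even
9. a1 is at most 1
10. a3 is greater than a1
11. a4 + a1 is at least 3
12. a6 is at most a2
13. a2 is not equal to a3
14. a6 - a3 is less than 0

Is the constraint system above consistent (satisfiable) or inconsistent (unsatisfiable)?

Constraints 1, 2, and 12 give a3 ≤ a6, a6 ≤ a2, a2 < a3. Chaining: a3 ≤ a6 ≤ a2 < a3, which forces a3 < a3 — impossible.

Unsatisfiable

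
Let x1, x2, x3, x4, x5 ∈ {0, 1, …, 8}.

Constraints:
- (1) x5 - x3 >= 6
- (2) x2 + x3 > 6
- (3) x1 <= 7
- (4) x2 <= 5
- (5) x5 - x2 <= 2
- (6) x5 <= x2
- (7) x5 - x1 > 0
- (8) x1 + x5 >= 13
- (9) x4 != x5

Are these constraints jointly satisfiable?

From constraint 3: x1 ≤ 7. From constraints 4 and 6: x5 ≤ x2 ≤ 5. Hence x1 + x5 ≤ 12. But constraint 8 requires x1 + x5 ≥ 13, and 13 > 12. Contradiction.

Unsatisfiable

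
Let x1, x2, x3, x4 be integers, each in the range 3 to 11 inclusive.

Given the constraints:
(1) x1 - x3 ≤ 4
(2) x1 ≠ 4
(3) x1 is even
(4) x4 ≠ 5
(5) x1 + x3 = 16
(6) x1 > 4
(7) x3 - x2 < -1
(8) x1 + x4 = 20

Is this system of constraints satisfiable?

Satisfiable

Setting (x1, x2, x3, x4) = (10, 10, 6, 10) satisfies everything: constraint 1: x1 - x3 = 4; constraint 5: x1 + x3 = 16; constraint 7: x3 - x2 = -4, and the others follow.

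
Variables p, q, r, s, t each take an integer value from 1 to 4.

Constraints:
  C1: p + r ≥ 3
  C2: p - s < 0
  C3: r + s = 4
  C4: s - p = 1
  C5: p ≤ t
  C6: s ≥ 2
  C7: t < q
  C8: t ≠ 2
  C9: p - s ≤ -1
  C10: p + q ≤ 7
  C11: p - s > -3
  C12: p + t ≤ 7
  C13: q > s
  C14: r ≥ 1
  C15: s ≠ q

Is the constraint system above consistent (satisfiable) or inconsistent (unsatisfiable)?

The assignment p = 1, q = 4, r = 2, s = 2, t = 3 works:
  constraint 1 holds since p + r = 3.
  constraint 2 holds since p - s = -1.
  constraint 3 holds since r + s = 4.
The rest check out directly.

Satisfiable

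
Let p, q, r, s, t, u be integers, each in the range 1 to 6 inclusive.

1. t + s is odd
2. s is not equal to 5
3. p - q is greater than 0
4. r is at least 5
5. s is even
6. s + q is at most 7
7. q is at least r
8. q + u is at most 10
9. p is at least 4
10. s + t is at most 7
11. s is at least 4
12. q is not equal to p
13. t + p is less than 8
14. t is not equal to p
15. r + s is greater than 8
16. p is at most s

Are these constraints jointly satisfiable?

From constraints 9 and 16: s ≥ p ≥ 4. From constraints 4 and 7: q ≥ r ≥ 5. Hence s + q ≥ 9. But constraint 6 requires s + q ≤ 7, and 7 < 9. Contradiction.

Unsatisfiable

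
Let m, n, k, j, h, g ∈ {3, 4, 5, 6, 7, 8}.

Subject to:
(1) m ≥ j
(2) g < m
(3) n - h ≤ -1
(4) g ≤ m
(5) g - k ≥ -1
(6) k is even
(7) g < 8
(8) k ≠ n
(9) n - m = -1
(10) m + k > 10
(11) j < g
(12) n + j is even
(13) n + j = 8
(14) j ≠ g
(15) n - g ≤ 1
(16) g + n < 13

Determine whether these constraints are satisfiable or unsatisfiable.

Satisfiable

The assignment m = 6, n = 5, k = 6, j = 3, h = 8, g = 5 works:
  constraint 3 holds since n - h = -3.
  constraint 5 holds since g - k = -1.
  constraint 9 holds since n - m = -1.
The rest check out directly.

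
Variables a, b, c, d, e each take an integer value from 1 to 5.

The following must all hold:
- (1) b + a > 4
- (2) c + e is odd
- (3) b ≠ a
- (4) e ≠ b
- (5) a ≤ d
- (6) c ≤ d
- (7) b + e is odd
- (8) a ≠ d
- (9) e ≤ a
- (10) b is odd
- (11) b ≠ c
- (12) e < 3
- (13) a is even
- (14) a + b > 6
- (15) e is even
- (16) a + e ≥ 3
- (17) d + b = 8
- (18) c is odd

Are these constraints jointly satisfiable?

Satisfiable

Take a = 2, b = 5, c = 3, d = 3, e = 2. Then constraint 1: b + a = 7; constraint 14: a + b = 7, and every other listed constraint is also met.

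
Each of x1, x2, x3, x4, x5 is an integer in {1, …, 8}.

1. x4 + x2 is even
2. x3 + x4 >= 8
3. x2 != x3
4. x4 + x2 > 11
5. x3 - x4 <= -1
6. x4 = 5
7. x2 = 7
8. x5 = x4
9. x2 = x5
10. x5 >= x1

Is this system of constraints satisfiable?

Unsatisfiable

Constraint 7 fixes x2 = 7 and constraint 6 fixes x4 = 5. Constraints 8 and 9 give x2 = x5 = x4, so x2 = x4. But 7 ≠ 5 — contradiction.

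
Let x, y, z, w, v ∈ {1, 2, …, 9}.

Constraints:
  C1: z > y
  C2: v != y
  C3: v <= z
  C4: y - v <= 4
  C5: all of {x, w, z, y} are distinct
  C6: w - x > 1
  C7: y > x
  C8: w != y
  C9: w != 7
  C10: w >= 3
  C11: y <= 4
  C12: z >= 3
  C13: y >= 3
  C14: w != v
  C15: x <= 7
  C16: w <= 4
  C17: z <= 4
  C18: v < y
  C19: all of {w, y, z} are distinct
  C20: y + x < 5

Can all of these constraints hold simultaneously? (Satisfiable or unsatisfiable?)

Constraints 10, 11, 12, 13, 16, and 17 confine each of w, y, z to the 2 values {3, 4}.
Constraint 19 requires all 3 of them to be distinct, but only 2 values are available — impossible by the pigeonhole principle.

Unsatisfiable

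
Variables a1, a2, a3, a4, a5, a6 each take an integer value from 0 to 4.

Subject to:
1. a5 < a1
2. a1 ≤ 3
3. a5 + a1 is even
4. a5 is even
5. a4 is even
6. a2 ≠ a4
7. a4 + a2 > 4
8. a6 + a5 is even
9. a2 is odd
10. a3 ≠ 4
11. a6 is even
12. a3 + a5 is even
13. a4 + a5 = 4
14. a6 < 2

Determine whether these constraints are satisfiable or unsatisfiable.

Satisfiable

Setting (a1, a2, a3, a4, a5, a6) = (2, 1, 0, 4, 0, 0) satisfies everything: constraint 7: a4 + a2 = 5; constraint 13: a4 + a5 = 4, and the others follow.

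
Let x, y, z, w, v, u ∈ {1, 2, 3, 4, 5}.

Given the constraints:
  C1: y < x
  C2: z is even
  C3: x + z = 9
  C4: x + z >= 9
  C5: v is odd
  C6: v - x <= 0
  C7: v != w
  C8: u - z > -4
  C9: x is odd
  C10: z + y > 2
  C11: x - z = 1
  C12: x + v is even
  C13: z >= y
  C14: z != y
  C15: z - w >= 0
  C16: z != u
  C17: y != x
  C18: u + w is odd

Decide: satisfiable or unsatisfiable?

Satisfiable

One satisfying assignment is x = 5, y = 1, z = 4, w = 4, v = 5, u = 1.
For the less obvious constraints — constraint 3: x + z = 9; constraint 4: x + z = 9; constraint 6: v - x = 0 — and the others hold by inspection.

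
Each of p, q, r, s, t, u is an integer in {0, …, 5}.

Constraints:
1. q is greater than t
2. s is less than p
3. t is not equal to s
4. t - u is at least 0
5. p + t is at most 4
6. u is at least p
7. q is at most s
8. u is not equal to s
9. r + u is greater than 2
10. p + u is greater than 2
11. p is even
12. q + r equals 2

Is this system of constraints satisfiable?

Unsatisfiable

Constraints 1, 2, 4, 6, and 7 give s < p, p ≤ u, u ≤ t, t < q, q ≤ s. Chaining: s < p ≤ u ≤ t < q ≤ s, which forces s < s — impossible.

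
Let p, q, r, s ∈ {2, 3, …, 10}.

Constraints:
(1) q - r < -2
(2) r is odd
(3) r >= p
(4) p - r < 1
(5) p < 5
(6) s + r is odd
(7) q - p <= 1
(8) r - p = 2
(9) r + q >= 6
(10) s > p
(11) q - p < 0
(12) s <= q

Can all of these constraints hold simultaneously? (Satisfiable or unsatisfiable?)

Unsatisfiable

Constraints 10, 11, and 12 give s ≤ q, q < p, p < s. Chaining: s ≤ q < p < s, which forces s < s — impossible.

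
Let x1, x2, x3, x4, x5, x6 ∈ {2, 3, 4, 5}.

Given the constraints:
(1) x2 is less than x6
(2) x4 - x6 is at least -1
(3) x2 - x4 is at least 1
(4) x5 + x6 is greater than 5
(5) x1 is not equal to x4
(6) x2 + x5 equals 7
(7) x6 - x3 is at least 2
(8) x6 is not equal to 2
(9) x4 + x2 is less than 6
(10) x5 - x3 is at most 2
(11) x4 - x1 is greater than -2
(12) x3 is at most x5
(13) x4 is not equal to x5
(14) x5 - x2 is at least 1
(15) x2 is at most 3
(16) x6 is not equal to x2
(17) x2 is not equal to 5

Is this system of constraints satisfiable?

Constraints 2, 3, 7, 10, and 14 give x6 − x3 ≥ 2, x3 − x5 ≥ -2, x5 − x2 ≥ 1, x2 − x4 ≥ 1, x4 − x6 ≥ -1.
Adding all 5 inequalities: the left sides telescope to 0, and the right sides sum to 2 + (-2) + 1 + 1 + (-1) = 1. So 0 ≥ 1, which is false.

Unsatisfiable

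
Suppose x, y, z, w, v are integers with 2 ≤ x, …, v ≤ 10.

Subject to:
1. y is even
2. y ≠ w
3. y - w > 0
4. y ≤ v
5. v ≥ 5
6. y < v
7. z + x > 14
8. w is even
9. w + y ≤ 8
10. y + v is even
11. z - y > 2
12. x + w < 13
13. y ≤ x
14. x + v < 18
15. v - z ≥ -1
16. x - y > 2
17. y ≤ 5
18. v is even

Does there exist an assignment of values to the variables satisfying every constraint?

One satisfying assignment is x = 9, y = 4, z = 7, w = 2, v = 8.
For the less obvious constraints — constraint 3: y - w = 2; constraint 7: z + x = 16 — and the others hold by inspection.

Satisfiable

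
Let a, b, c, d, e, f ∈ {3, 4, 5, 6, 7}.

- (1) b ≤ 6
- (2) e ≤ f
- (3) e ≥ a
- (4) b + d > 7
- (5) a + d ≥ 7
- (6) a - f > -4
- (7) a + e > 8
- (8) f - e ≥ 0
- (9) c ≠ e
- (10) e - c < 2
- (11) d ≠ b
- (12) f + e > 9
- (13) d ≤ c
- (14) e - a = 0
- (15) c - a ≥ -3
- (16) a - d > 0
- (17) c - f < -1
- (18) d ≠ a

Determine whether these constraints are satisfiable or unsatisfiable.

Satisfiable

One satisfying assignment is a = 5, b = 5, c = 4, d = 4, e = 5, f = 6.
For the less obvious constraints — constraint 4: b + d = 9; constraint 5: a + d = 9; constraint 6: a - f = -1 — and the others hold by inspection.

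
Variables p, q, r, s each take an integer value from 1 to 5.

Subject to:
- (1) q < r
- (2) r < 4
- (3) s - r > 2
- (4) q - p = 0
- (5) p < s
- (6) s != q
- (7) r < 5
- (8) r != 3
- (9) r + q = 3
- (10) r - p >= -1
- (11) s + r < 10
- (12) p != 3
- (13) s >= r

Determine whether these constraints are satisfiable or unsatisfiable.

One satisfying assignment is p = 1, q = 1, r = 2, s = 5.
For the less obvious constraints — constraint 3: s - r = 3; constraint 4: q - p = 0 — and the others hold by inspection.

Satisfiable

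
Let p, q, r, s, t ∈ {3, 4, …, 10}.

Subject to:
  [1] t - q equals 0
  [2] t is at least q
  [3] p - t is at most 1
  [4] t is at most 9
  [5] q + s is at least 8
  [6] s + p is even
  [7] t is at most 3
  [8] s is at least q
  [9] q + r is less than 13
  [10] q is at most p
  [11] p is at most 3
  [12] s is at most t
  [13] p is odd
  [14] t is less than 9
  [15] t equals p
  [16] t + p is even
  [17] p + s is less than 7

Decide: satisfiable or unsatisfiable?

Unsatisfiable

From constraints 10 and 11: q ≤ p ≤ 3. From constraints 7 and 12: s ≤ t ≤ 3. Hence q + s ≤ 6. But constraint 5 requires q + s ≥ 8, and 8 > 6. Contradiction.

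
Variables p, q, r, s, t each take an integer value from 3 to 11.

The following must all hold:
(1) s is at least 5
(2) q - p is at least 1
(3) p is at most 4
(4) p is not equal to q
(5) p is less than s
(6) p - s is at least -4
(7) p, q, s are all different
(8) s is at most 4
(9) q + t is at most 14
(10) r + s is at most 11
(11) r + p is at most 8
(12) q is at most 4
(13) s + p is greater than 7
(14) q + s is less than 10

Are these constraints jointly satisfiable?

Unsatisfiable

Constraints 3, 8, and 12 confine each of p, q, s to the 2 values {3, 4} (the domain already gives each ≥ 3).
Constraint 7 requires all 3 of them to be distinct, but only 2 values are available — impossible by the pigeonhole principle.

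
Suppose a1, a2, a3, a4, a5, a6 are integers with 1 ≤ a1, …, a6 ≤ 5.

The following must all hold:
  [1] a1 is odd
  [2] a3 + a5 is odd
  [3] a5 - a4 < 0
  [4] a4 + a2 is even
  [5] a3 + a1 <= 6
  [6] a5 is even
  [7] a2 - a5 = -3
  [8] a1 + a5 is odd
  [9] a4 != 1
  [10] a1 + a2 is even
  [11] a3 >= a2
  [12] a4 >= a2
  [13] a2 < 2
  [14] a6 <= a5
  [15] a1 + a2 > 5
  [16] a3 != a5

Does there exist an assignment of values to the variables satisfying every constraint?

One satisfying assignment is a1 = 5, a2 = 1, a3 = 1, a4 = 5, a5 = 4, a6 = 1.
For the less obvious constraints — constraint 3: a5 - a4 = -1; constraint 5: a3 + a1 = 6 — and the others hold by inspection.

Satisfiable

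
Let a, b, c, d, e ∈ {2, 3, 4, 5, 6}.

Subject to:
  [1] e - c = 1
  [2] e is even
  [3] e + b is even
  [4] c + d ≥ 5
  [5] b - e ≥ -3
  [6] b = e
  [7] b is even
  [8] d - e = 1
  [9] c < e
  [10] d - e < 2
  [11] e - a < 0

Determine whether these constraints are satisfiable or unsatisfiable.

Satisfiable

Take a = 5, b = 4, c = 3, d = 5, e = 4. Then constraint 1: e - c = 1; constraint 4: c + d = 8, and every other listed constraint is also met.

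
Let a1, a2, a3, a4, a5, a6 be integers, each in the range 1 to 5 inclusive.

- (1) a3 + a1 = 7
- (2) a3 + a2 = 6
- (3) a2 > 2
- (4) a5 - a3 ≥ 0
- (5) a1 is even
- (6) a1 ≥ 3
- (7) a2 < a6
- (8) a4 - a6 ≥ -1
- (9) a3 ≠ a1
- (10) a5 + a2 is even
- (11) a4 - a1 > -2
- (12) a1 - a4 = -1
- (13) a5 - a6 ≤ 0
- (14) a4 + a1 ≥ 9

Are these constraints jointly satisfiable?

Try a1 = 4, a2 = 3, a3 = 3, a4 = 5, a5 = 5, a6 = 5.
Check constraint 1: a3 + a1 = 7; constraint 2: a3 + a2 = 6; constraint 4: a5 - a3 = 2. The remaining constraints are straightforward to verify.

Satisfiable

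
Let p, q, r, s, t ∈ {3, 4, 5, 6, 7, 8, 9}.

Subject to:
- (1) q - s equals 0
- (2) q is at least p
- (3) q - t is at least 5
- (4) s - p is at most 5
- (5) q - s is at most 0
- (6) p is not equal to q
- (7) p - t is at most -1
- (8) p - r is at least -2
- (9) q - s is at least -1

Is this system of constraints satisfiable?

Constraints 3, 4, 5, and 7 give q − t ≥ 5, t − p ≥ 1, p − s ≥ -5, s − q ≥ 0.
Adding all 4 inequalities: the left sides telescope to 0, and the right sides sum to 5 + 1 + (-5) + 0 = 1. So 0 ≥ 1, which is false.

Unsatisfiable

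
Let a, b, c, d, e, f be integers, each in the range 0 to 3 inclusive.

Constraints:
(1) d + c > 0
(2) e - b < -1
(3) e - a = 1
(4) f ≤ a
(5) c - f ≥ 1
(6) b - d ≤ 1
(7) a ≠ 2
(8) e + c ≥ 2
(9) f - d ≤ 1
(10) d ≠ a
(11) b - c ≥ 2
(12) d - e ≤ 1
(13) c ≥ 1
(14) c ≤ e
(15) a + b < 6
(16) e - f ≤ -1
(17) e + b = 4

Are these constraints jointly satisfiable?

Unsatisfiable

Constraints 5, 6, 11, 12, and 16 give d − b ≥ -1, b − c ≥ 2, c − f ≥ 1, f − e ≥ 1, e − d ≥ -1.
Adding all 5 inequalities: the left sides telescope to 0, and the right sides sum to (-1) + 2 + 1 + 1 + (-1) = 2. So 0 ≥ 2, which is false.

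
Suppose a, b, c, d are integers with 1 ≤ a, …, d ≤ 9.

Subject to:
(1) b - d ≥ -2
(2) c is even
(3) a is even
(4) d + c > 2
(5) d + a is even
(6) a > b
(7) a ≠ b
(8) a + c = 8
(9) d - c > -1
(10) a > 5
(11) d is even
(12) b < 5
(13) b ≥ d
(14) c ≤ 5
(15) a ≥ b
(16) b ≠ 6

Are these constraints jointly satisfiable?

Satisfiable

One satisfying assignment is a = 6, b = 2, c = 2, d = 2.
For the less obvious constraints — constraint 1: b - d = 0; constraint 4: d + c = 4; constraint 8: a + c = 8 — and the others hold by inspection.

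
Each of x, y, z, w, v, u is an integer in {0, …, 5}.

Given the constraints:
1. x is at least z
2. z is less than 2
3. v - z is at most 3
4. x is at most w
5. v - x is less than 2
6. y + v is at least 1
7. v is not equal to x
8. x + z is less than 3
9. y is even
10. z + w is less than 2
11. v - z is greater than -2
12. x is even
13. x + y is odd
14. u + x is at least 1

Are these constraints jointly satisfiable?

Constraint 12 makes x even and constraint 9 makes y even, so x + y must be even. Constraint 13 says x + y is odd — contradiction.

Unsatisfiable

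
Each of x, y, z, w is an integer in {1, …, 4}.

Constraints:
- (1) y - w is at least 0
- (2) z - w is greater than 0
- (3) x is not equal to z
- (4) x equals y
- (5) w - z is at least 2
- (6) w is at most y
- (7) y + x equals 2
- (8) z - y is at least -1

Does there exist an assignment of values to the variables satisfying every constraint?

Unsatisfiable

Constraints 1, 5, and 8 give w − z ≥ 2, z − y ≥ -1, y − w ≥ 0.
Adding all 3 inequalities: the left sides telescope to 0, and the right sides sum to 2 + (-1) + 0 = 1. So 0 ≥ 1, which is false.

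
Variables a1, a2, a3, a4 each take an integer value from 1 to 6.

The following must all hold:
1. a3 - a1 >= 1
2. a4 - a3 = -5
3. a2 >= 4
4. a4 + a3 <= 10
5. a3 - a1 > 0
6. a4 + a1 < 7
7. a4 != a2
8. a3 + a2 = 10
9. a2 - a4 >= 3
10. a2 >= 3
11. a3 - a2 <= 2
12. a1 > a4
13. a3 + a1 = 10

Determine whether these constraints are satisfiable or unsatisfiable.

One satisfying assignment is a1 = 4, a2 = 4, a3 = 6, a4 = 1.
For the less obvious constraints — constraint 1: a3 - a1 = 2; constraint 2: a4 - a3 = -5; constraint 4: a4 + a3 = 7 — and the others hold by inspection.

Satisfiable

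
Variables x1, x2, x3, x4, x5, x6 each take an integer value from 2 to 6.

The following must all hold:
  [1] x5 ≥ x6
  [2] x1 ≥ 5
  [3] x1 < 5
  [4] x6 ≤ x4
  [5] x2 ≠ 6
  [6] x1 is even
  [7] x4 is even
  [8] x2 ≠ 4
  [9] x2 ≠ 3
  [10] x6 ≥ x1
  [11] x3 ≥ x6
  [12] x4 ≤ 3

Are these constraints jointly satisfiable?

From constraints 2 and 10: x6 ≥ x1 and x1 ≥ 5, so x6 ≥ 5. From constraints 4 and 12: x6 ≤ x4 and x4 ≤ 3, so x6 ≤ 3. But 3 < 5, so no value of x6 works.

Unsatisfiable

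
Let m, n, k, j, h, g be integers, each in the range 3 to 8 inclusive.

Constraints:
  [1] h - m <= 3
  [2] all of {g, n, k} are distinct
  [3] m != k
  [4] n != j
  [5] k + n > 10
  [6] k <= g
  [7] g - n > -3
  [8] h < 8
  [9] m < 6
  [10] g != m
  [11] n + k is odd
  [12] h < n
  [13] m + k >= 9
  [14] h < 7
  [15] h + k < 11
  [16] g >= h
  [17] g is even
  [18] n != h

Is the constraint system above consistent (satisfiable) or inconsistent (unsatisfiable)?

Satisfiable

Try m = 4, n = 8, k = 5, j = 3, h = 4, g = 6.
Check constraint 1: h - m = 0; constraint 5: k + n = 13. The remaining constraints are straightforward to verify.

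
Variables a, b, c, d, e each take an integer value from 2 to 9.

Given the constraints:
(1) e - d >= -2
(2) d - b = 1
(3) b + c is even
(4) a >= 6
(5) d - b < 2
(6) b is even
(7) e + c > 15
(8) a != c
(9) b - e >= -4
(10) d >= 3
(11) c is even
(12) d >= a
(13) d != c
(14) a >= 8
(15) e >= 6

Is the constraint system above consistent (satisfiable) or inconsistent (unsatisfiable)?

The assignment a = 9, b = 8, c = 8, d = 9, e = 9 works:
  constraint 1 holds since e - d = 0.
  constraint 2 holds since d - b = 1.
The rest check out directly.

Satisfiable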